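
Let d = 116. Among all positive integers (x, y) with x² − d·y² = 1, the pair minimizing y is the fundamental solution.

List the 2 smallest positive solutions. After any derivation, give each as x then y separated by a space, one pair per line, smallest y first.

9801 910
192119201 17837820

d=116: √d = [10; 1,3,2,1,4,1,2,3,1,20] (ℓ=10, even), read p_9/q_9
step 0: (10, 1)  from 10·(1,0) + (0,1)
step 1: (11, 1)  from 1·(10,1) + (1,0)
…
step 5: (657, 61)  from 4·(140,13) + (97,9)
step 6: (797, 74)  from 1·(657,61) + (140,13)
…
step 8: (7550, 701)  from 3·(2251,209) + (797,74)
step 9: (9801, 910)  from 1·(7550,701) + (2251,209)
fundamental: x₁=9801, y₁=910  (since 96059601 − 116·828100 = 1)
(x_2, y_2) = (9801·9801 + 116·910·910, 9801·910 + 910·9801) = (192119201, 17837820)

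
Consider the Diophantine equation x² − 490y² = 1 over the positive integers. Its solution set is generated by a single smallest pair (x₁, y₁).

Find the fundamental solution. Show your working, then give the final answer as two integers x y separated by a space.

√490 = [22; 7,2,1,4,4,4,1,2,7,44, …], period ℓ=10 (even) → k=9
i=0: a=22 ⇒ p=22, q=1
i=1: a=7 ⇒ p=155, q=7
…
i=4: a=4 ⇒ p=2280, q=103
i=5: a=4 ⇒ p=9607, q=434
i=6: a=4 ⇒ p=40708, q=1839
…
i=8: a=2 ⇒ p=141338, q=6385
i=9: a=7 ⇒ p=1039681, q=46968
(x₁, y₁) = (1039681, 46968);  1039681² − 490·46968² = 1 ✓

1039681 46968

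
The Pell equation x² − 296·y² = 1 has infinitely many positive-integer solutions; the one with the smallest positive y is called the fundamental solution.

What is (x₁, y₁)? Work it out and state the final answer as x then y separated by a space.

3699 215

d=296: √d = [17; 4,1,7,1,4,34] (ℓ=6, even), read p_5/q_5
step 0: (17, 1)  from 17·(1,0) + (0,1)
…
step 4: (757, 44)  from 1·(671,39) + (86,5)
step 5: (3699, 215)  from 4·(757,44) + (671,39)
fundamental: x₁=3699, y₁=215  (since 13682601 − 296·46225 = 1)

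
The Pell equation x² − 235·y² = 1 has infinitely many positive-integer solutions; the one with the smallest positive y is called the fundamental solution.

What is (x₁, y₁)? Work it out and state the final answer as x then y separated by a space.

[15; 3,30] for √235; ℓ=2 ⇒ convergent index 1
i=0: a=15 ⇒ p=15, q=1
i=1: a=3 ⇒ p=46, q=3
(x₁, y₁) = (46, 3);  46² − 235·3² = 1 ✓

46 3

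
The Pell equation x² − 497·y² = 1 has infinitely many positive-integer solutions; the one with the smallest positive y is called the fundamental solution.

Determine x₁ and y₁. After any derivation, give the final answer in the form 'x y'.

1201887 53912

[22; 3,2,2,5,6,5,2,2,3,44] for √497; ℓ=10 ⇒ convergent index 9
i=0: a=22 ⇒ p=22, q=1
i=1: a=3 ⇒ p=67, q=3
…
i=5: a=6 ⇒ p=12685, q=569
i=6: a=5 ⇒ p=65476, q=2937
i=7: a=2 ⇒ p=143637, q=6443
i=8: a=2 ⇒ p=352750, q=15823
i=9: a=3 ⇒ p=1201887, q=53912
→ (1201887, 53912).  Check: 1201887²=1444532360769, 497·53912²=1444532360768, difference 1.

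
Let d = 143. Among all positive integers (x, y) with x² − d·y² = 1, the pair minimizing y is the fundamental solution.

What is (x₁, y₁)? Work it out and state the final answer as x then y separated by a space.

d=143: √d = [11; 1,22] (ℓ=2, even), read p_1/q_1
k=0  a_k=11  p_k/q_k = 11/1
k=1  a_k=1  p_k/q_k = 12/1
fundamental: x₁=12, y₁=1  (since 144 − 143·1 = 1)

12 1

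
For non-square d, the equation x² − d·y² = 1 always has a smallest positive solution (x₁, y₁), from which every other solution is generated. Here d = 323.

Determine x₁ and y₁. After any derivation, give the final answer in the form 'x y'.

√323 → a₀=17, period (1,34); ℓ=2 even so k=1
step 0: (17, 1)  from 17·(1,0) + (0,1)
step 1: (18, 1)  from 1·(17,1) + (1,0)
fundamental: x₁=18, y₁=1  (since 324 − 323·1 = 1)

18 1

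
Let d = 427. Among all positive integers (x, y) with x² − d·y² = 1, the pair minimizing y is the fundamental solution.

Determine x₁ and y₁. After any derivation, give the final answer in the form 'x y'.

62 3

√427 → a₀=20, period (1,1,1,40); ℓ=4 even so k=3
k=0  a_k=20  p_k/q_k = 20/1
…
k=2  a_k=1  p_k/q_k = 41/2
k=3  a_k=1  p_k/q_k = 62/3
fundamental: x₁=62, y₁=3  (since 3844 − 427·9 = 1)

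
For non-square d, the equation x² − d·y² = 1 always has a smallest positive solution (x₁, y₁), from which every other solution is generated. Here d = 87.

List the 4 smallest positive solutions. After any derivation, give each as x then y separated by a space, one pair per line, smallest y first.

28 3
1567 168
87724 9405
4910977 526512

[9; 3,18] for √87; ℓ=2 ⇒ convergent index 1
a_0=9:  p_0=9·1+0=9,  q_0=9·0+1=1
a_1=3:  p_1=3·9+1=28,  q_1=3·1+0=3
fundamental: x₁=28, y₁=3  (since 784 − 87·9 = 1)
(28+3√87)^2 = 1567 + 168√87
(28+3√87)^3 = 87724 + 9405√87
(28+3√87)^4 = 4910977 + 526512√87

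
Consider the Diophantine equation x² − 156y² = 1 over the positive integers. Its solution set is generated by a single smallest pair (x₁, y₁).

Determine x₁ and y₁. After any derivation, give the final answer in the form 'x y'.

25 2

√156 → a₀=12, period (2,24); ℓ=2 even so k=1
k=0  a_k=12  p_k/q_k = 12/1
k=1  a_k=2  p_k/q_k = 25/2
→ (25, 2).  Check: 25²=625, 156·2²=624, difference 1.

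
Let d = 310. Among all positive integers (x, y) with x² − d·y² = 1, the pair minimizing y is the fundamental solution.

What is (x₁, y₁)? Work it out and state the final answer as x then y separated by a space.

√310 = [17; 1,1,1,1,5,…,1,1,34, …], period ℓ=16 (even) → k=15
i=0: a=17 ⇒ p=17, q=1
…
i=2: a=1 ⇒ p=35, q=2
…
i=4: a=1 ⇒ p=88, q=5
i=5: a=5 ⇒ p=493, q=28
i=6: a=3 ⇒ p=1567, q=89
i=7: a=1 ⇒ p=2060, q=117
…
i=10: a=3 ⇒ p=28928, q=1643
i=11: a=5 ⇒ p=152387, q=8655
…
i=13: a=1 ⇒ p=333702, q=18953
i=14: a=1 ⇒ p=515017, q=29251
i=15: a=1 ⇒ p=848719, q=48204
fundamental: x₁=848719, y₁=48204  (since 720323940961 − 310·2323625616 = 1)

848719 48204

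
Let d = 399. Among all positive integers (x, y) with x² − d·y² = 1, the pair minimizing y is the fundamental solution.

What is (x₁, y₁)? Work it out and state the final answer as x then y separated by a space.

20 1

d=399: √d = [19; 1,38] (ℓ=2, even), read p_1/q_1
a_0=19:  p_0=19·1+0=19,  q_0=19·0+1=1
a_1=1:  p_1=1·19+1=20,  q_1=1·1+0=1
→ (20, 1).  Check: 20²=400, 399·1²=399, difference 1.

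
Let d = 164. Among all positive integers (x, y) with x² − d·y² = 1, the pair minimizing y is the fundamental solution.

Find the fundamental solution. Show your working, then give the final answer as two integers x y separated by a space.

d=164: √d = [12; 1,4,6,4,1,24] (ℓ=6, even), read p_5/q_5
k=0  a_k=12  p_k/q_k = 12/1
…
k=4  a_k=4  p_k/q_k = 1652/129
k=5  a_k=1  p_k/q_k = 2049/160
fundamental: x₁=2049, y₁=160  (since 4198401 − 164·25600 = 1)

2049 160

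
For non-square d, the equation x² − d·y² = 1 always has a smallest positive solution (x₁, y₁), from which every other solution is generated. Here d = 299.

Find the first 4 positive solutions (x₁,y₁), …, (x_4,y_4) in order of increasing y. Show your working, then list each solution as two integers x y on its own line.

415 24
344449 19920
285892255 16533576
237290227201 13722848160

[17; 3,2,3,34] for √299; ℓ=4 ⇒ convergent index 3
i=0: a=17 ⇒ p=17, q=1
i=1: a=3 ⇒ p=52, q=3
i=2: a=2 ⇒ p=121, q=7
i=3: a=3 ⇒ p=415, q=24
→ (415, 24).  Check: 415²=172225, 299·24²=172224, difference 1.
k=2:  x_2 = 415·415+299·24·24 = 344449,  y_2 = 415·24+24·415 = 19920
k=3:  x_3 = 415·344449+299·24·19920 = 285892255,  y_3 = 415·19920+24·344449 = 16533576
k=4:  x_4 = 415·285892255+299·24·16533576 = 237290227201,  y_4 = 415·16533576+24·285892255 = 13722848160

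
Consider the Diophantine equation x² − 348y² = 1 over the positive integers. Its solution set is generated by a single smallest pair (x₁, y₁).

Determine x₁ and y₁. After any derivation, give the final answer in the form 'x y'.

1567 84

√348 = [18; 1,1,1,8,1,1,1,36, …], period ℓ=8 (even) → k=7
step 0: (18, 1)  from 18·(1,0) + (0,1)
step 1: (19, 1)  from 1·(18,1) + (1,0)
step 2: (37, 2)  from 1·(19,1) + (18,1)
…
step 6: (1026, 55)  from 1·(541,29) + (485,26)
step 7: (1567, 84)  from 1·(1026,55) + (541,29)
fundamental: x₁=1567, y₁=84  (since 2455489 − 348·7056 = 1)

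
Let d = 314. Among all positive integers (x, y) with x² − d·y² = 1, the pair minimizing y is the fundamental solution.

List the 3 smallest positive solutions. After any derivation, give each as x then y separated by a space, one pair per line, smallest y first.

392499 22150
308110930001 17387705700
241866463828532499 13649314199066450

d=314: √d = [17; 1,2,1,1,2,1,34] (ℓ=7, odd), read p_13/q_13
i=0: a=17 ⇒ p=17, q=1
…
i=4: a=1 ⇒ p=124, q=7
…
i=6: a=1 ⇒ p=443, q=25
…
i=12: a=2 ⇒ p=282617, q=15949
i=13: a=1 ⇒ p=392499, q=22150
fundamental: x₁=392499, y₁=22150  (since 154055465001 − 314·490622500 = 1)
k=2:  x_2 = 392499·392499+314·22150·22150 = 308110930001,  y_2 = 392499·22150+22150·392499 = 17387705700
k=3:  x_3 = 392499·308110930001+314·22150·17387705700 = 241866463828532499,  y_3 = 392499·17387705700+22150·308110930001 = 13649314199066450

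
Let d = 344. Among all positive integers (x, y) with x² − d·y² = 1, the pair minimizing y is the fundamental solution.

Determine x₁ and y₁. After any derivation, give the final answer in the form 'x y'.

[18; 1,1,4,1,3,1,4,1,1,36] for √344; ℓ=10 ⇒ convergent index 9
i=0: a=18 ⇒ p=18, q=1
…
i=3: a=4 ⇒ p=167, q=9
i=4: a=1 ⇒ p=204, q=11
i=5: a=3 ⇒ p=779, q=42
…
i=8: a=1 ⇒ p=5694, q=307
i=9: a=1 ⇒ p=10405, q=561
(x₁, y₁) = (10405, 561);  10405² − 344·561² = 1 ✓

10405 561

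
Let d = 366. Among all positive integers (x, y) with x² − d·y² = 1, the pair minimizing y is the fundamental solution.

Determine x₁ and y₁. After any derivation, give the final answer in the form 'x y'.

907925 47458

d=366: √d = [19; 7,1,1,1,2,12,2,1,1,1,7,38] (ℓ=12, even), read p_11/q_11
i=0: a=19 ⇒ p=19, q=1
…
i=3: a=1 ⇒ p=287, q=15
i=4: a=1 ⇒ p=440, q=23
…
i=7: a=2 ⇒ p=30055, q=1571
…
i=10: a=1 ⇒ p=119053, q=6223
i=11: a=7 ⇒ p=907925, q=47458
→ (907925, 47458).  Check: 907925²=824327805625, 366·47458²=824327805624, difference 1.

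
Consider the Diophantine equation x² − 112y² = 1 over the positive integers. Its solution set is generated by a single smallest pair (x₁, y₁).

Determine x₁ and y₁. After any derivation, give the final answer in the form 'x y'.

√112 = [10; 1,1,2,1,1,20, …], period ℓ=6 (even) → k=5
step 0: (10, 1)  from 10·(1,0) + (0,1)
step 1: (11, 1)  from 1·(10,1) + (1,0)
step 2: (21, 2)  from 1·(11,1) + (10,1)
step 3: (53, 5)  from 2·(21,2) + (11,1)
step 4: (74, 7)  from 1·(53,5) + (21,2)
step 5: (127, 12)  from 1·(74,7) + (53,5)
→ (127, 12).  Check: 127²=16129, 112·12²=16128, difference 1.

127 12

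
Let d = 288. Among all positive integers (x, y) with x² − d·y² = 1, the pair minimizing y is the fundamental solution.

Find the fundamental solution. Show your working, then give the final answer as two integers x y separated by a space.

17 1

d=288: √d = [16; 1,32] (ℓ=2, even), read p_1/q_1
k=0  a_k=16  p_k/q_k = 16/1
k=1  a_k=1  p_k/q_k = 17/1
(x₁, y₁) = (17, 1);  17² − 288·1² = 1 ✓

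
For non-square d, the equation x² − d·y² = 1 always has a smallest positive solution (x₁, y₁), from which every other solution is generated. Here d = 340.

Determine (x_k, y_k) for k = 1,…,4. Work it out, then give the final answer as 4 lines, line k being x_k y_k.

d=340: √d = [18; 2,3,1,1,1,…,3,2,36] (ℓ=14, even), read p_13/q_13
k=0  a_k=18  p_k/q_k = 18/1
k=1  a_k=2  p_k/q_k = 37/2
…
k=3  a_k=1  p_k/q_k = 166/9
k=4  a_k=1  p_k/q_k = 295/16
k=5  a_k=1  p_k/q_k = 461/25
k=6  a_k=1  p_k/q_k = 756/41
…
k=10  a_k=1  p_k/q_k = 21039/1141
…
k=12  a_k=3  p_k/q_k = 125478/6805
k=13  a_k=2  p_k/q_k = 285769/15498
→ (285769, 15498).  Check: 285769²=81663921361, 340·15498²=81663921360, difference 1.
n=2: (285769,15498)∘(285769,15498) = (285769·285769+340·15498·15498, 285769·15498+15498·285769) = (163327842721,8857695924)
n=3: (163327842721,8857695924)∘(285769,15498) = (285769·163327842721+340·15498·8857695924, 285769·8857695924+15498·163327842721) = (93348068572789129,5062509812995614)
n=4: (93348068572789129,5062509812995614)∘(285769,15498) = (285769·93348068572789129+340·15498·5062509812995614, 285769·5062509812995614+15498·93348068572789129) = (53351968415791425367681,2893416733491029538408)

285769 15498
163327842721 8857695924
93348068572789129 5062509812995614
53351968415791425367681 2893416733491029538408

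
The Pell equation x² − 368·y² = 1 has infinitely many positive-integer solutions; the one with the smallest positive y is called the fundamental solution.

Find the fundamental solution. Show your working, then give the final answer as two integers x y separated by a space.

1151 60

[19; 5,2,5,38] for √368; ℓ=4 ⇒ convergent index 3
k=0  a_k=19  p_k/q_k = 19/1
…
k=2  a_k=2  p_k/q_k = 211/11
k=3  a_k=5  p_k/q_k = 1151/60
fundamental: x₁=1151, y₁=60  (since 1324801 − 368·3600 = 1)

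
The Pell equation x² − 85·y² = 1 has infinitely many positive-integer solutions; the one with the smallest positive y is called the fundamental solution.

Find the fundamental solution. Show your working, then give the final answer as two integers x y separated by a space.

285769 30996

d=85: √d = [9; 4,1,1,4,18] (ℓ=5, odd), read p_9/q_9
step 0: (9, 1)  from 9·(1,0) + (0,1)
…
step 2: (46, 5)  from 1·(37,4) + (9,1)
…
step 8: (62739, 6805)  from 1·(34813,3776) + (27926,3029)
step 9: (285769, 30996)  from 4·(62739,6805) + (34813,3776)
(x₁, y₁) = (285769, 30996);  285769² − 85·30996² = 1 ✓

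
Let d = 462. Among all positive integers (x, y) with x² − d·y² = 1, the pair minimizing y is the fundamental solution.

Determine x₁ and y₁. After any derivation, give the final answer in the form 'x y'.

43 2

d=462: √d = [21; 2,42] (ℓ=2, even), read p_1/q_1
i=0: a=21 ⇒ p=21, q=1
i=1: a=2 ⇒ p=43, q=2
→ (43, 2).  Check: 43²=1849, 462·2²=1848, difference 1.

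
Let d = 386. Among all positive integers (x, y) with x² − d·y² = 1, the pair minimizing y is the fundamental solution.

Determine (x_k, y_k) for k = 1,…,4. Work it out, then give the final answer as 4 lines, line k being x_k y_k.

√386 → a₀=19, period (1,1,1,4,1,18,1,4,1,1,1,38); ℓ=12 even so k=11
k=0  a_k=19  p_k/q_k = 19/1
…
k=2  a_k=1  p_k/q_k = 39/2
k=3  a_k=1  p_k/q_k = 59/3
…
k=5  a_k=1  p_k/q_k = 334/17
…
k=7  a_k=1  p_k/q_k = 6621/337
k=8  a_k=4  p_k/q_k = 32771/1668
k=9  a_k=1  p_k/q_k = 39392/2005
k=10  a_k=1  p_k/q_k = 72163/3673
k=11  a_k=1  p_k/q_k = 111555/5678
→ (111555, 5678).  Check: 111555²=12444518025, 386·5678²=12444518024, difference 1.
(x_2, y_2) = (111555·111555 + 386·5678·5678, 111555·5678 + 5678·111555) = (24889036049, 1266818580)
(x_3, y_3) = (111555·24889036049 + 386·5678·1266818580, 111555·1266818580 + 5678·24889036049) = (5552992832780835, 282639893378122)
(x_4, y_4) = (111555·5552992832780835 + 386·5678·282639893378122, 111555·282639893378122 + 5678·5552992832780835) = (1238928230896843060801, 63059786610325980840)

111555 5678
24889036049 1266818580
5552992832780835 282639893378122
1238928230896843060801 63059786610325980840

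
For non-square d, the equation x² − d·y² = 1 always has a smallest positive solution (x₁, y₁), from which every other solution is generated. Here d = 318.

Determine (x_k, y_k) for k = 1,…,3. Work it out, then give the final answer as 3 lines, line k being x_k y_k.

[17; 1,4,1,34] for √318; ℓ=4 ⇒ convergent index 3
a_0=17:  p_0=17·1+0=17,  q_0=17·0+1=1
…
a_2=4:  p_2=4·18+17=89,  q_2=4·1+1=5
a_3=1:  p_3=1·89+18=107,  q_3=1·5+1=6
fundamental: x₁=107, y₁=6  (since 11449 − 318·36 = 1)
(107+6√318)^2 = 22897 + 1284√318
(107+6√318)^3 = 4899851 + 274770√318

107 6
22897 1284
4899851 274770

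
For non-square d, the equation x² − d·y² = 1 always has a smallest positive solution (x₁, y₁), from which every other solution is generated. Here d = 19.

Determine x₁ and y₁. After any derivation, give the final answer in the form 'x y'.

d=19: √d = [4; 2,1,3,1,2,8] (ℓ=6, even), read p_5/q_5
step 0: (4, 1)  from 4·(1,0) + (0,1)
…
step 3: (48, 11)  from 3·(13,3) + (9,2)
step 4: (61, 14)  from 1·(48,11) + (13,3)
step 5: (170, 39)  from 2·(61,14) + (48,11)
(x₁, y₁) = (170, 39);  170² − 19·39² = 1 ✓

170 39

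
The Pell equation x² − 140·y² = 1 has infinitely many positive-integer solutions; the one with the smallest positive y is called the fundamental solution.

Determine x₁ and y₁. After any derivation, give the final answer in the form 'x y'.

71 6

[11; 1,4,1,22] for √140; ℓ=4 ⇒ convergent index 3
i=0: a=11 ⇒ p=11, q=1
i=1: a=1 ⇒ p=12, q=1
i=2: a=4 ⇒ p=59, q=5
i=3: a=1 ⇒ p=71, q=6
fundamental: x₁=71, y₁=6  (since 5041 − 140·36 = 1)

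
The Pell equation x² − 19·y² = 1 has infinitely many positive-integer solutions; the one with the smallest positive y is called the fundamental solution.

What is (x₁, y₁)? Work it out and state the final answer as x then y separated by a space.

√19 → a₀=4, period (2,1,3,1,2,8); ℓ=6 even so k=5
i=0: a=4 ⇒ p=4, q=1
i=1: a=2 ⇒ p=9, q=2
…
i=3: a=3 ⇒ p=48, q=11
i=4: a=1 ⇒ p=61, q=14
i=5: a=2 ⇒ p=170, q=39
(x₁, y₁) = (170, 39);  170² − 19·39² = 1 ✓

170 39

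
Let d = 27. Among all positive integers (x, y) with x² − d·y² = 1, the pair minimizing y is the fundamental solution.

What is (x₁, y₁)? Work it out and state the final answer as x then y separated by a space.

√27 → a₀=5, period (5,10); ℓ=2 even so k=1
k=0  a_k=5  p_k/q_k = 5/1
k=1  a_k=5  p_k/q_k = 26/5
fundamental: x₁=26, y₁=5  (since 676 − 27·25 = 1)

26 5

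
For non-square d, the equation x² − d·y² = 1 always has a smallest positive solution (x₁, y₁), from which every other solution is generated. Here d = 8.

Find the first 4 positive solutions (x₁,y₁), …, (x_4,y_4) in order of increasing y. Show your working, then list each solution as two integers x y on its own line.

3 1
17 6
99 35
577 204

[2; 1,4] for √8; ℓ=2 ⇒ convergent index 1
i=0: a=2 ⇒ p=2, q=1
i=1: a=1 ⇒ p=3, q=1
(x₁, y₁) = (3, 1);  3² − 8·1² = 1 ✓
n=2: (3,1)∘(3,1) = (3·3+8·1·1, 3·1+1·3) = (17,6)
n=3: (17,6)∘(3,1) = (3·17+8·1·6, 3·6+1·17) = (99,35)
n=4: (99,35)∘(3,1) = (3·99+8·1·35, 3·35+1·99) = (577,204)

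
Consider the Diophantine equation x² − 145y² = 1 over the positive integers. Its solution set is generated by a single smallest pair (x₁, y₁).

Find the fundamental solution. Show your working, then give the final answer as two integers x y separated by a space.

289 24

√145 = [12; 24, …], period ℓ=1 (odd) → k=1
a_0=12:  p_0=12·1+0=12,  q_0=12·0+1=1
a_1=24:  p_1=24·12+1=289,  q_1=24·1+0=24
→ (289, 24).  Check: 289²=83521, 145·24²=83520, difference 1.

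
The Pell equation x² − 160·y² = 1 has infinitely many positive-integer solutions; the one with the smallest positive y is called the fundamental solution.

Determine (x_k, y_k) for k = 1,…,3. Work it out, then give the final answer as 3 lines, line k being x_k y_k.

721 57
1039681 82194
1499219281 118523691

√160 → a₀=12, period (1,1,1,5,1,1,1,24); ℓ=8 even so k=7
k=0  a_k=12  p_k/q_k = 12/1
…
k=4  a_k=5  p_k/q_k = 215/17
…
k=6  a_k=1  p_k/q_k = 468/37
k=7  a_k=1  p_k/q_k = 721/57
(x₁, y₁) = (721, 57);  721² − 160·57² = 1 ✓
(721+57√160)^2 = 1039681 + 82194√160
(721+57√160)^3 = 1499219281 + 118523691√160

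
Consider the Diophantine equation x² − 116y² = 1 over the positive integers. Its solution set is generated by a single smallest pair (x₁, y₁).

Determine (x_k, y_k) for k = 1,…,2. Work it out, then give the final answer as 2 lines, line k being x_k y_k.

9801 910
192119201 17837820

√116 = [10; 1,3,2,1,4,1,2,3,1,20, …], period ℓ=10 (even) → k=9
i=0: a=10 ⇒ p=10, q=1
i=1: a=1 ⇒ p=11, q=1
…
i=7: a=2 ⇒ p=2251, q=209
i=8: a=3 ⇒ p=7550, q=701
i=9: a=1 ⇒ p=9801, q=910
fundamental: x₁=9801, y₁=910  (since 96059601 − 116·828100 = 1)
k=2:  x_2 = 9801·9801+116·910·910 = 192119201,  y_2 = 9801·910+910·9801 = 17837820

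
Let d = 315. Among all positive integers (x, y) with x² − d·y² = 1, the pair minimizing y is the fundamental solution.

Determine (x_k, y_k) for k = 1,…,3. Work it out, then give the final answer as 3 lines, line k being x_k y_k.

71 4
10081 568
1431431 80652

√315 = [17; 1,2,1,34, …], period ℓ=4 (even) → k=3
a_0=17:  p_0=17·1+0=17,  q_0=17·0+1=1
a_1=1:  p_1=1·17+1=18,  q_1=1·1+0=1
a_2=2:  p_2=2·18+17=53,  q_2=2·1+1=3
a_3=1:  p_3=1·53+18=71,  q_3=1·3+1=4
fundamental: x₁=71, y₁=4  (since 5041 − 315·16 = 1)
(71+4√315)^2 = 10081 + 568√315
(71+4√315)^3 = 1431431 + 80652√315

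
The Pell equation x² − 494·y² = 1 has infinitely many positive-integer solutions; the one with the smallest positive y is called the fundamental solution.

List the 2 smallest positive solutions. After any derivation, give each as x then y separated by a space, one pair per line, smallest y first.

73035 3286
10668222449 479986020

√494 = [22; 4,2,2,1,2,1,2,2,4,44, …], period ℓ=10 (even) → k=9
step 0: (22, 1)  from 22·(1,0) + (0,1)
step 1: (89, 4)  from 4·(22,1) + (1,0)
…
step 4: (689, 31)  from 1·(489,22) + (200,9)
step 5: (1867, 84)  from 2·(689,31) + (489,22)
step 6: (2556, 115)  from 1·(1867,84) + (689,31)
step 7: (6979, 314)  from 2·(2556,115) + (1867,84)
step 8: (16514, 743)  from 2·(6979,314) + (2556,115)
step 9: (73035, 3286)  from 4·(16514,743) + (6979,314)
(x₁, y₁) = (73035, 3286);  73035² − 494·3286² = 1 ✓
k=2:  x_2 = 73035·73035+494·3286·3286 = 10668222449,  y_2 = 73035·3286+3286·73035 = 479986020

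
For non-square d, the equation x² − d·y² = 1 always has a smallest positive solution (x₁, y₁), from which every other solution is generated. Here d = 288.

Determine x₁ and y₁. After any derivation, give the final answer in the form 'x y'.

d=288: √d = [16; 1,32] (ℓ=2, even), read p_1/q_1
i=0: a=16 ⇒ p=16, q=1
i=1: a=1 ⇒ p=17, q=1
fundamental: x₁=17, y₁=1  (since 289 − 288·1 = 1)

17 1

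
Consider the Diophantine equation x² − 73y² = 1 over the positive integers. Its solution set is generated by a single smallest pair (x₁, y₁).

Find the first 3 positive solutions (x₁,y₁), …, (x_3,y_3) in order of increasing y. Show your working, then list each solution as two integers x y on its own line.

2281249 267000
10408194000001 1218186966000
47487364308614281249 5557975596000801000

d=73: √d = [8; 1,1,5,5,1,1,16] (ℓ=7, odd), read p_13/q_13
a_0=8:  p_0=8·1+0=8,  q_0=8·0+1=1
…
a_2=1:  p_2=1·9+8=17,  q_2=1·1+1=2
a_3=5:  p_3=5·17+9=94,  q_3=5·2+1=11
a_4=5:  p_4=5·94+17=487,  q_4=5·11+2=57
…
a_6=1:  p_6=1·581+487=1068,  q_6=1·68+57=125
a_7=16:  p_7=16·1068+581=17669,  q_7=16·125+68=2068
…
a_10=5:  p_10=5·36406+18737=200767,  q_10=5·4261+2193=23498
…
a_12=1:  p_12=1·1040241+200767=1241008,  q_12=1·121751+23498=145249
a_13=1:  p_13=1·1241008+1040241=2281249,  q_13=1·145249+121751=267000
→ (2281249, 267000).  Check: 2281249²=5204097000001, 73·267000²=5204097000000, difference 1.
n=2: (2281249,267000)∘(2281249,267000) = (2281249·2281249+73·267000·267000, 2281249·267000+267000·2281249) = (10408194000001,1218186966000)
n=3: (10408194000001,1218186966000)∘(2281249,267000) = (2281249·10408194000001+73·267000·1218186966000, 2281249·1218186966000+267000·10408194000001) = (47487364308614281249,5557975596000801000)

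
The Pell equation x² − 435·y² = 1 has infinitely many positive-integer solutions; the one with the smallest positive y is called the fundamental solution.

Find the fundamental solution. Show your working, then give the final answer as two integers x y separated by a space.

146 7

[20; 1,5,1,40] for √435; ℓ=4 ⇒ convergent index 3
i=0: a=20 ⇒ p=20, q=1
i=1: a=1 ⇒ p=21, q=1
i=2: a=5 ⇒ p=125, q=6
i=3: a=1 ⇒ p=146, q=7
→ (146, 7).  Check: 146²=21316, 435·7²=21315, difference 1.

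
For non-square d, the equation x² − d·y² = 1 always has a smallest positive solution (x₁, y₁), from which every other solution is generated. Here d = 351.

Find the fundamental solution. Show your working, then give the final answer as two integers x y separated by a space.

62425 3332

d=351: √d = [18; 1,2,1,3,2,2,2,3,1,2,1,36] (ℓ=12, even), read p_11/q_11
a_0=18:  p_0=18·1+0=18,  q_0=18·0+1=1
…
a_5=2:  p_5=2·281+75=637,  q_5=2·15+4=34
…
a_9=1:  p_9=1·12796+3747=16543,  q_9=1·683+200=883
a_10=2:  p_10=2·16543+12796=45882,  q_10=2·883+683=2449
a_11=1:  p_11=1·45882+16543=62425,  q_11=1·2449+883=3332
→ (62425, 3332).  Check: 62425²=3896880625, 351·3332²=3896880624, difference 1.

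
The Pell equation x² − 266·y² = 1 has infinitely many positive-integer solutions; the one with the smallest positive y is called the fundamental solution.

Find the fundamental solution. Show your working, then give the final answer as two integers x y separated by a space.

685 42

√266 → a₀=16, period (3,4,3,32); ℓ=4 even so k=3
step 0: (16, 1)  from 16·(1,0) + (0,1)
…
step 2: (212, 13)  from 4·(49,3) + (16,1)
step 3: (685, 42)  from 3·(212,13) + (49,3)
(x₁, y₁) = (685, 42);  685² − 266·42² = 1 ✓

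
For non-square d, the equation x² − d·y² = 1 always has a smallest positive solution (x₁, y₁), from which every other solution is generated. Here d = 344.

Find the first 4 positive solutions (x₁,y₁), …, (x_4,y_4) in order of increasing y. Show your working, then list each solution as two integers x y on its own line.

10405 561
216528049 11674410
4505948689285 242944471539
93768792007492801 5055674441052180

√344 → a₀=18, period (1,1,4,1,3,1,4,1,1,36); ℓ=10 even so k=9
step 0: (18, 1)  from 18·(1,0) + (0,1)
step 1: (19, 1)  from 1·(18,1) + (1,0)
…
step 4: (204, 11)  from 1·(167,9) + (37,2)
step 5: (779, 42)  from 3·(204,11) + (167,9)
step 6: (983, 53)  from 1·(779,42) + (204,11)
…
step 8: (5694, 307)  from 1·(4711,254) + (983,53)
step 9: (10405, 561)  from 1·(5694,307) + (4711,254)
(x₁, y₁) = (10405, 561);  10405² − 344·561² = 1 ✓
k=2:  x_2 = 10405·10405+344·561·561 = 216528049,  y_2 = 10405·561+561·10405 = 11674410
k=3:  x_3 = 10405·216528049+344·561·11674410 = 4505948689285,  y_3 = 10405·11674410+561·216528049 = 242944471539
k=4:  x_4 = 10405·4505948689285+344·561·242944471539 = 93768792007492801,  y_4 = 10405·242944471539+561·4505948689285 = 5055674441052180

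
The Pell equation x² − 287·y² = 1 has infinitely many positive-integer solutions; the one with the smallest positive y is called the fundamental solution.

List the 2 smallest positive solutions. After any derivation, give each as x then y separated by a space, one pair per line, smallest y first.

√287 = [16; 1,15,1,32, …], period ℓ=4 (even) → k=3
step 0: (16, 1)  from 16·(1,0) + (0,1)
step 1: (17, 1)  from 1·(16,1) + (1,0)
step 2: (271, 16)  from 15·(17,1) + (16,1)
step 3: (288, 17)  from 1·(271,16) + (17,1)
(x₁, y₁) = (288, 17);  288² − 287·17² = 1 ✓
n=2: (288,17)∘(288,17) = (288·288+287·17·17, 288·17+17·288) = (165887,9792)

288 17
165887 9792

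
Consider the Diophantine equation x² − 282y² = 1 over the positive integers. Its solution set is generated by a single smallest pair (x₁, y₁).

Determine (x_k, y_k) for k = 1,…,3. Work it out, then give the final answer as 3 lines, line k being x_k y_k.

√282 → a₀=16, period (1,3,1,4,1,3,1,32); ℓ=8 even so k=7
a_0=16:  p_0=16·1+0=16,  q_0=16·0+1=1
…
a_3=1:  p_3=1·67+17=84,  q_3=1·4+1=5
a_4=4:  p_4=4·84+67=403,  q_4=4·5+4=24
a_5=1:  p_5=1·403+84=487,  q_5=1·24+5=29
a_6=3:  p_6=3·487+403=1864,  q_6=3·29+24=111
a_7=1:  p_7=1·1864+487=2351,  q_7=1·111+29=140
→ (2351, 140).  Check: 2351²=5527201, 282·140²=5527200, difference 1.
n=2: (2351,140)∘(2351,140) = (2351·2351+282·140·140, 2351·140+140·2351) = (11054401,658280)
n=3: (11054401,658280)∘(2351,140) = (2351·11054401+282·140·658280, 2351·658280+140·11054401) = (51977791151,3095232420)

2351 140
11054401 658280
51977791151 3095232420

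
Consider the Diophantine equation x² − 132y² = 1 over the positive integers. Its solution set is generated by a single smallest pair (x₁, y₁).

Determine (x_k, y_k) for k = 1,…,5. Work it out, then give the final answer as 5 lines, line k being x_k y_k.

[11; 2,22] for √132; ℓ=2 ⇒ convergent index 1
k=0  a_k=11  p_k/q_k = 11/1
k=1  a_k=2  p_k/q_k = 23/2
fundamental: x₁=23, y₁=2  (since 529 − 132·4 = 1)
n=2: (23,2)∘(23,2) = (23·23+132·2·2, 23·2+2·23) = (1057,92)
n=3: (1057,92)∘(23,2) = (23·1057+132·2·92, 23·92+2·1057) = (48599,4230)
n=4: (48599,4230)∘(23,2) = (23·48599+132·2·4230, 23·4230+2·48599) = (2234497,194488)
n=5: (2234497,194488)∘(23,2) = (23·2234497+132·2·194488, 23·194488+2·2234497) = (102738263,8942218)

23 2
1057 92
48599 4230
2234497 194488
102738263 8942218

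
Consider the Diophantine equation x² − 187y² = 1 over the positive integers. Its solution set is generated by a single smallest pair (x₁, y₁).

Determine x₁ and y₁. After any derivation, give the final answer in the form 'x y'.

1682 123

[13; 1,2,13,2,1,26] for √187; ℓ=6 ⇒ convergent index 5
i=0: a=13 ⇒ p=13, q=1
…
i=3: a=13 ⇒ p=547, q=40
i=4: a=2 ⇒ p=1135, q=83
i=5: a=1 ⇒ p=1682, q=123
(x₁, y₁) = (1682, 123);  1682² − 187·123² = 1 ✓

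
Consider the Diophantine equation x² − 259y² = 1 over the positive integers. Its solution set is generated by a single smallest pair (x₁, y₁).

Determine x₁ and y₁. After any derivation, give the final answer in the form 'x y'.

847225 52644

[16; 10,1,2,3,4,3,2,1,10,32] for √259; ℓ=10 ⇒ convergent index 9
a_0=16:  p_0=16·1+0=16,  q_0=16·0+1=1
a_1=10:  p_1=10·16+1=161,  q_1=10·1+0=10
a_2=1:  p_2=1·161+16=177,  q_2=1·10+1=11
a_3=2:  p_3=2·177+161=515,  q_3=2·11+10=32
a_4=3:  p_4=3·515+177=1722,  q_4=3·32+11=107
…
a_7=2:  p_7=2·23931+7403=55265,  q_7=2·1487+460=3434
a_8=1:  p_8=1·55265+23931=79196,  q_8=1·3434+1487=4921
a_9=10:  p_9=10·79196+55265=847225,  q_9=10·4921+3434=52644
(x₁, y₁) = (847225, 52644);  847225² − 259·52644² = 1 ✓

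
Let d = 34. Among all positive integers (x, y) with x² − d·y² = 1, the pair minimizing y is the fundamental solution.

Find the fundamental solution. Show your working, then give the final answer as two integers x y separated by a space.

35 6

√34 → a₀=5, period (1,4,1,10); ℓ=4 even so k=3
k=0  a_k=5  p_k/q_k = 5/1
k=1  a_k=1  p_k/q_k = 6/1
k=2  a_k=4  p_k/q_k = 29/5
k=3  a_k=1  p_k/q_k = 35/6
→ (35, 6).  Check: 35²=1225, 34·6²=1224, difference 1.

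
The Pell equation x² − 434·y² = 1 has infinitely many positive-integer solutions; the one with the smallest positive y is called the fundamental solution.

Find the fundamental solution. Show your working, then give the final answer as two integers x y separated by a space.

125 6

√434 = [20; 1,4,1,40, …], period ℓ=4 (even) → k=3
a_0=20:  p_0=20·1+0=20,  q_0=20·0+1=1
…
a_2=4:  p_2=4·21+20=104,  q_2=4·1+1=5
a_3=1:  p_3=1·104+21=125,  q_3=1·5+1=6
(x₁, y₁) = (125, 6);  125² − 434·6² = 1 ✓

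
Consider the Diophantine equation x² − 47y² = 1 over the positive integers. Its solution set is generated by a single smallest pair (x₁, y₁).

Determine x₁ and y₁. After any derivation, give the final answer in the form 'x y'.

48 7

d=47: √d = [6; 1,5,1,12] (ℓ=4, even), read p_3/q_3
k=0  a_k=6  p_k/q_k = 6/1
k=1  a_k=1  p_k/q_k = 7/1
k=2  a_k=5  p_k/q_k = 41/6
k=3  a_k=1  p_k/q_k = 48/7
(x₁, y₁) = (48, 7);  48² − 47·7² = 1 ✓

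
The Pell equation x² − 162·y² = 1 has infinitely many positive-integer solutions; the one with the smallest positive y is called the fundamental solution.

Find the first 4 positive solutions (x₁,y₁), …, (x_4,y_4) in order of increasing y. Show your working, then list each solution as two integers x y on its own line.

[12; 1,2,1,2,12,2,1,2,1,24] for √162; ℓ=10 ⇒ convergent index 9
i=0: a=12 ⇒ p=12, q=1
i=1: a=1 ⇒ p=13, q=1
i=2: a=2 ⇒ p=38, q=3
i=3: a=1 ⇒ p=51, q=4
…
i=5: a=12 ⇒ p=1731, q=136
…
i=7: a=1 ⇒ p=5333, q=419
i=8: a=2 ⇒ p=14268, q=1121
i=9: a=1 ⇒ p=19601, q=1540
→ (19601, 1540).  Check: 19601²=384199201, 162·1540²=384199200, difference 1.
(19601+1540√162)^2 = 768398401 + 60371080√162
(19601+1540√162)^3 = 30122754096401 + 2366667076620√162
(19601+1540√162)^4 = 1180872205318713601 + 92778082677286160√162

19601 1540
768398401 60371080
30122754096401 2366667076620
1180872205318713601 92778082677286160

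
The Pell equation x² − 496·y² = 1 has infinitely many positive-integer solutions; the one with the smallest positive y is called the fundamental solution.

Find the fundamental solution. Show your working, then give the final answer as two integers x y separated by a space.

4620799 207480

d=496: √d = [22; 3,1,2,4,1,…,1,3,44] (ℓ=16, even), read p_15/q_15
a_0=22:  p_0=22·1+0=22,  q_0=22·0+1=1
a_1=3:  p_1=3·22+1=67,  q_1=3·1+0=3
…
a_3=2:  p_3=2·89+67=245,  q_3=2·4+3=11
a_4=4:  p_4=4·245+89=1069,  q_4=4·11+4=48
…
a_6=1:  p_6=1·1314+1069=2383,  q_6=1·59+48=107
a_7=2:  p_7=2·2383+1314=6080,  q_7=2·107+59=273
…
a_9=2:  p_9=2·14543+6080=35166,  q_9=2·653+273=1579
a_10=1:  p_10=1·35166+14543=49709,  q_10=1·1579+653=2232
a_11=1:  p_11=1·49709+35166=84875,  q_11=1·2232+1579=3811
a_12=4:  p_12=4·84875+49709=389209,  q_12=4·3811+2232=17476
a_13=2:  p_13=2·389209+84875=863293,  q_13=2·17476+3811=38763
a_14=1:  p_14=1·863293+389209=1252502,  q_14=1·38763+17476=56239
a_15=3:  p_15=3·1252502+863293=4620799,  q_15=3·56239+38763=207480
fundamental: x₁=4620799, y₁=207480  (since 21351783398401 − 496·43047950400 = 1)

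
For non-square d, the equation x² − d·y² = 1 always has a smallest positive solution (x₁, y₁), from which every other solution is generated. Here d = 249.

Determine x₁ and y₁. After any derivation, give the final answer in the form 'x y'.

d=249: √d = [15; 1,3,1,1,5,…,3,1,30] (ℓ=16, even), read p_15/q_15
i=0: a=15 ⇒ p=15, q=1
i=1: a=1 ⇒ p=16, q=1
…
i=4: a=1 ⇒ p=142, q=9
…
i=8: a=10 ⇒ p=36751, q=2329
…
i=12: a=1 ⇒ p=1017351, q=64472
…
i=14: a=3 ⇒ p=6669699, q=422675
i=15: a=1 ⇒ p=8553815, q=542076
fundamental: x₁=8553815, y₁=542076  (since 73167751054225 − 249·293846389776 = 1)

8553815 542076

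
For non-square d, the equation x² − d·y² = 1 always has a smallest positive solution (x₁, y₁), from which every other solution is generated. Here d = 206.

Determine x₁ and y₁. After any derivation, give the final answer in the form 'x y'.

d=206: √d = [14; 2,1,5,14,5,1,2,28] (ℓ=8, even), read p_7/q_7
a_0=14:  p_0=14·1+0=14,  q_0=14·0+1=1
…
a_5=5:  p_5=5·3459+244=17539,  q_5=5·241+17=1222
a_6=1:  p_6=1·17539+3459=20998,  q_6=1·1222+241=1463
a_7=2:  p_7=2·20998+17539=59535,  q_7=2·1463+1222=4148
fundamental: x₁=59535, y₁=4148  (since 3544416225 − 206·17205904 = 1)

59535 4148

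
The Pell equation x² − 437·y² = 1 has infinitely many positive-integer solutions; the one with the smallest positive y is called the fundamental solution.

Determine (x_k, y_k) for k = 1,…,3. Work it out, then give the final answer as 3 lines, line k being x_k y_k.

4599 220
42301601 2023560
389090121399 18612704660

√437 = [20; 1,9,2,9,1,40, …], period ℓ=6 (even) → k=5
a_0=20:  p_0=20·1+0=20,  q_0=20·0+1=1
a_1=1:  p_1=1·20+1=21,  q_1=1·1+0=1
a_2=9:  p_2=9·21+20=209,  q_2=9·1+1=10
…
a_4=9:  p_4=9·439+209=4160,  q_4=9·21+10=199
a_5=1:  p_5=1·4160+439=4599,  q_5=1·199+21=220
→ (4599, 220).  Check: 4599²=21150801, 437·220²=21150800, difference 1.
k=2:  x_2 = 4599·4599+437·220·220 = 42301601,  y_2 = 4599·220+220·4599 = 2023560
k=3:  x_3 = 4599·42301601+437·220·2023560 = 389090121399,  y_3 = 4599·2023560+220·42301601 = 18612704660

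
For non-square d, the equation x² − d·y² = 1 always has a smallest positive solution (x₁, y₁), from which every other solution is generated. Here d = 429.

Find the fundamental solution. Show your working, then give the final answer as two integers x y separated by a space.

[20; 1,2,2,9,1,12,1,9,2,2,1,40] for √429; ℓ=12 ⇒ convergent index 11
step 0: (20, 1)  from 20·(1,0) + (0,1)
step 1: (21, 1)  from 1·(20,1) + (1,0)
…
step 3: (145, 7)  from 2·(62,3) + (21,1)
step 4: (1367, 66)  from 9·(145,7) + (62,3)
…
step 6: (19511, 942)  from 12·(1512,73) + (1367,66)
step 7: (21023, 1015)  from 1·(19511,942) + (1512,73)
step 8: (208718, 10077)  from 9·(21023,1015) + (19511,942)
…
step 10: (1085636, 52415)  from 2·(438459,21169) + (208718,10077)
step 11: (1524095, 73584)  from 1·(1085636,52415) + (438459,21169)
fundamental: x₁=1524095, y₁=73584  (since 2322865569025 − 429·5414605056 = 1)

1524095 73584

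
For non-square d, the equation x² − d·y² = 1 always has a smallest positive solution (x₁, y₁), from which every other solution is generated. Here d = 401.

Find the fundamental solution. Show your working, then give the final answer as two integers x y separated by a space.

801 40

√401 = [20; 40, …], period ℓ=1 (odd) → k=1
k=0  a_k=20  p_k/q_k = 20/1
k=1  a_k=40  p_k/q_k = 801/40
(x₁, y₁) = (801, 40);  801² − 401·40² = 1 ✓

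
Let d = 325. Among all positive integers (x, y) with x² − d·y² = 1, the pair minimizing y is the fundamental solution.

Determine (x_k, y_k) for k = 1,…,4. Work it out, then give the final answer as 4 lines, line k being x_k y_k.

√325 = [18; 36, …], period ℓ=1 (odd) → k=1
a_0=18:  p_0=18·1+0=18,  q_0=18·0+1=1
a_1=36:  p_1=36·18+1=649,  q_1=36·1+0=36
→ (649, 36).  Check: 649²=421201, 325·36²=421200, difference 1.
(649+36√325)^2 = 842401 + 46728√325
(649+36√325)^3 = 1093435849 + 60652908√325
(649+36√325)^4 = 1419278889601 + 78727427856√325

649 36
842401 46728
1093435849 60652908
1419278889601 78727427856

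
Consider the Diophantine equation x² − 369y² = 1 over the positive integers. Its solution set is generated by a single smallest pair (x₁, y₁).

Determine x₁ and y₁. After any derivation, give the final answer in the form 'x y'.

8396801 437120

√369 → a₀=19, period (4,1,3,2,7,4,7,2,3,1,4,38); ℓ=12 even so k=11
k=0  a_k=19  p_k/q_k = 19/1
…
k=2  a_k=1  p_k/q_k = 96/5
k=3  a_k=3  p_k/q_k = 365/19
…
k=6  a_k=4  p_k/q_k = 25414/1323
…
k=10  a_k=1  p_k/q_k = 1758061/91521
k=11  a_k=4  p_k/q_k = 8396801/437120
fundamental: x₁=8396801, y₁=437120  (since 70506267033601 − 369·191073894400 = 1)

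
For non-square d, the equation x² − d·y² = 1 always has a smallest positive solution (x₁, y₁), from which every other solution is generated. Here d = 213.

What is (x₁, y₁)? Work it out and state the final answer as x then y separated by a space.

√213 = [14; 1,1,2,6,1,8,1,6,2,1,1,28, …], period ℓ=12 (even) → k=11
i=0: a=14 ⇒ p=14, q=1
i=1: a=1 ⇒ p=15, q=1
i=2: a=1 ⇒ p=29, q=2
…
i=6: a=8 ⇒ p=4787, q=328
i=7: a=1 ⇒ p=5327, q=365
…
i=9: a=2 ⇒ p=78825, q=5401
i=10: a=1 ⇒ p=115574, q=7919
i=11: a=1 ⇒ p=194399, q=13320
fundamental: x₁=194399, y₁=13320  (since 37790971201 − 213·177422400 = 1)

194399 13320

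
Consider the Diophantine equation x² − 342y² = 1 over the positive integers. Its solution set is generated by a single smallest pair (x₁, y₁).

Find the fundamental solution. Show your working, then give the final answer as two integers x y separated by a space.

37 2

√342 = [18; 2,36, …], period ℓ=2 (even) → k=1
step 0: (18, 1)  from 18·(1,0) + (0,1)
step 1: (37, 2)  from 2·(18,1) + (1,0)
→ (37, 2).  Check: 37²=1369, 342·2²=1368, difference 1.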